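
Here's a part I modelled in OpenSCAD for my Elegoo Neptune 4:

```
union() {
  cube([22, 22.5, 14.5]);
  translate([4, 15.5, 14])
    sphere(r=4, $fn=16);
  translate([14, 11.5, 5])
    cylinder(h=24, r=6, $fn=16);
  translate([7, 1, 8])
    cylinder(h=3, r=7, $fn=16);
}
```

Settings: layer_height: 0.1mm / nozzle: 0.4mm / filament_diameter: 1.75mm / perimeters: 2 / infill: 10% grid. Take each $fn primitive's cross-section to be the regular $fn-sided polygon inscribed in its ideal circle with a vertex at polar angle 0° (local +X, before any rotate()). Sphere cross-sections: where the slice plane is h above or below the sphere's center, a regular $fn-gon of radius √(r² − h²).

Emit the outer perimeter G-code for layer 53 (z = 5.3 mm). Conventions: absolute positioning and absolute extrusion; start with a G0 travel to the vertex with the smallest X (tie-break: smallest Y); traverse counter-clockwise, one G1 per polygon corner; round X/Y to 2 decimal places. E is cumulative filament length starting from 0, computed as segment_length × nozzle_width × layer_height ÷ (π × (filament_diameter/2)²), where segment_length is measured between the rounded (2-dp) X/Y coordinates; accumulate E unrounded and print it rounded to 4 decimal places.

At z = 5.3 mm: the 22×22.5 cube contributes its full rectangle; the sphere at (4, 15.5) is absent (|z−center|=8.700 > r=4); the r=6 cylinder at (14, 11.5) contributes a regular 16-gon of circumradius 6; the cylinder at (7, 1) is absent (z outside [8, 11]); Taking the union: the r=6 cylinder at (14, 11.5) lies entirely inside the 22×22.5 cube, so the union is just the 22×22.5 cube — 1 connected region. The outline is a single polygon with 4 vertices. Extrusion per mm of travel: 0.4 × 0.1 / (π × 0.875²) = 0.016630. Accumulating E over each segment gives final E = 1.4801.

G0 X0.00 Y0.00 Z5.30
G1 X22.00 Y0.00 E0.3659
G1 X22.00 Y22.50 E0.7400
G1 X0.00 Y22.50 E1.1059
G1 X0.00 Y0.00 E1.4801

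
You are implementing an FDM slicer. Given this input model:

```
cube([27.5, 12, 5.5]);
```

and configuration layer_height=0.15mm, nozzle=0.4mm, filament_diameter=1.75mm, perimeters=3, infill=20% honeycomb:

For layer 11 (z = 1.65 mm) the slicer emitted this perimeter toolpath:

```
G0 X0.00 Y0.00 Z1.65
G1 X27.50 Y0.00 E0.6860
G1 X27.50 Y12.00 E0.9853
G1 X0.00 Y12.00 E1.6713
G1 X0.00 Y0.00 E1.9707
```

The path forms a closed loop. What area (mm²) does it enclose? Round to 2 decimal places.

330.00 mm²

Apply the shoelace formula to the sequence of (X, Y) vertices; enclosed area = 330.00 mm².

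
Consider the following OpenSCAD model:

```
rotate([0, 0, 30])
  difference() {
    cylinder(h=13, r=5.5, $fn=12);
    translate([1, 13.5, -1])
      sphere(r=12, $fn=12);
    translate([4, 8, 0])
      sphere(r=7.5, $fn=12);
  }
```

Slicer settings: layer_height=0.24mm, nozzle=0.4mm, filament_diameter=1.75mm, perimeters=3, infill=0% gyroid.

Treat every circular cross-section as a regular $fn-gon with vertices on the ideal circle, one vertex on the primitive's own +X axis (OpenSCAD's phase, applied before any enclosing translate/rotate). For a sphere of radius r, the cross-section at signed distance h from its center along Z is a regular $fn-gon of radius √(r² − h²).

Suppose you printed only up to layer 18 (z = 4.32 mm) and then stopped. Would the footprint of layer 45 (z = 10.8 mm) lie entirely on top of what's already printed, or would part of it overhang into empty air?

part overhangs

Compare the two slices. At z = 4.32: the cylinder: section is a regular 12-gon, circumradius r=5.5 (area = (12/2)·5.500²·sin(360°/12) = 90.75 mm²); the r=12 sphere at (1, 13.5) contributes a regular 12-gon of circumradius √(12²−5.32²) = 10.756 (area = (12/2)·10.756²·sin(360°/12) = 347.09 mm²); the sphere at (4, 8): section is a regular 12-gon, circumradius = √(r²−h²) = √(7.5²−4.32²) = 6.131 (area = (12/2)·6.131²·sin(360°/12) = 112.76 mm²); Subtracting the remaining from the first: starting from the r=5.5 cylinder (90.75 mm²), the r=12 sphere at (1, 13.5) partially overlaps it — only the 12.19 mm² overlap (of its 347.09 mm²) is removed, clipping the outline; the r=7.5 sphere at (4, 8) partially overlaps it — only the 3.57 mm² overlap (of its 112.76 mm²) is removed, clipping the outline — area = 74.98 mm²; (rotated 30° about Z; rotation is an isometry so areas/perimeters/island counts are preserved). At z = 10.8: the cylinder: section is a regular 12-gon, circumradius r=5.5 (area = (12/2)·5.500²·sin(360°/12) = 90.75 mm²); the sphere at (1, 13.5): section is a regular 12-gon, circumradius = √(r²−h²) = √(12²−11.8²) = 2.182 (area = (12/2)·2.182²·sin(360°/12) = 14.28 mm²); the sphere at (4, 8) is absent (|z−center|=10.800 > r=7.5); Taking the first minus the rest: starting from the r=5.5 cylinder (90.75 mm²), the r=12 sphere at (1, 13.5) misses the remaining region (no effect) — area = 90.75 mm²; (rotated 30° about Z; rotation is an isometry so areas/perimeters/island counts are preserved). Checking containment: at z = 10.8 the cross-section extends beyond the z = 4.32 cross-section by about 15.77 mm².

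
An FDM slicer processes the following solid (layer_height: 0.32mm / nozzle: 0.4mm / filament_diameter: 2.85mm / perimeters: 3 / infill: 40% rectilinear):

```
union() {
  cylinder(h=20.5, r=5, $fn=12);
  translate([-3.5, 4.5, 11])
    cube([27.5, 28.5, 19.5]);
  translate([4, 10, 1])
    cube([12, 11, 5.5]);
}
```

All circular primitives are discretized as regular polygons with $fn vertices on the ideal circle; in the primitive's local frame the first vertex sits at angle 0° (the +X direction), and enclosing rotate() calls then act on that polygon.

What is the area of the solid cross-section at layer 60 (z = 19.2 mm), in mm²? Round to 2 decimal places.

At z = 19.2 mm: the r=5 cylinder contributes a regular 12-gon of circumradius 5 (area = (12/2)·5.000²·sin(360°/12) = 75.00 mm²); the cube at (-3.5, 4.5) is present — its section is the full 27.5×28.5 rectangle (area 783.75 mm²); the cube at (4, 10) does not reach this height (z outside [1, 6.5]); Combining (union): the regions partially overlap — summed areas 858.75 mm² minus the doubly-counted overlap 0.93 mm² gives 857.82 mm² — area = 857.82 mm². Overall, the cross-section is a single solid region. Net area = 857.82 mm².

857.82 mm²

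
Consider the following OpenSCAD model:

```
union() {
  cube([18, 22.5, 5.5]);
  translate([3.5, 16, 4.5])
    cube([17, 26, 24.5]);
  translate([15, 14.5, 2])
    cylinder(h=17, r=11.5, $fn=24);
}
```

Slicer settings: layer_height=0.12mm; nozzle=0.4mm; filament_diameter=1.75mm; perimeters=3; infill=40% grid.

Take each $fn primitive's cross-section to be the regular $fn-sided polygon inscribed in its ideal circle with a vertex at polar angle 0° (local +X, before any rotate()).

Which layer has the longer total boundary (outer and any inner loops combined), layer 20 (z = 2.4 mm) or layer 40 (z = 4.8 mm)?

layer 40 (z = 4.8 mm)

Layer 20 (z = 2.4): the cube (footprint 18×22.5) is included at this height (perimeter 81.00 mm); the cube at (3.5, 16) is not intersected at this z (z outside [4.5, 29]); the r=11.5 cylinder at (15, 14.5) contributes a regular 24-gon of circumradius 11.5 (perimeter = 2·24·11.500·sin(180°/24) = 72.05 mm); Taking the union: the regions partially overlap (shared area 243.92 mm²), so the edge portions inside another operand are dropped and the merged outline is re-measured after clipping — boundary = 92.84 mm. So its perimeter = 92.84 mm. Layer 40 (z = 4.8): the cube (footprint 18×22.5) is included at this height (perimeter 81.00 mm); the cube at (3.5, 16) is present — its section is the full 17×26 rectangle (perimeter 86.00 mm); the r=11.5 cylinder at (15, 14.5) gives a regular 24-gon of circumradius 11.5 (constant along its height) (perimeter = 2·24·11.500·sin(180°/24) = 72.05 mm); Merging all regions: the regions partially overlap (shared area 390.14 mm²), so the edge portions inside another operand are dropped and the merged outline is re-measured after clipping — boundary = 128.60 mm. So its perimeter = 128.60 mm. Layer 40 is larger (128.60 vs 92.84 mm).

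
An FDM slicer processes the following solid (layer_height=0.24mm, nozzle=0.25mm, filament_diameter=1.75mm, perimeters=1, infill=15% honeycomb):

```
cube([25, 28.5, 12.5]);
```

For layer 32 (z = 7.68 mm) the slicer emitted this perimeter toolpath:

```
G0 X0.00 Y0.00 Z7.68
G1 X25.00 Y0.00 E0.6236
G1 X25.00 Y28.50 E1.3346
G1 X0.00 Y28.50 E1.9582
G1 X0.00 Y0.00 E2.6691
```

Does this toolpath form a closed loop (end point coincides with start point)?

Start point (G0): (0.00, 0.00). End point (last G1): the path returns to the start — closed.

yes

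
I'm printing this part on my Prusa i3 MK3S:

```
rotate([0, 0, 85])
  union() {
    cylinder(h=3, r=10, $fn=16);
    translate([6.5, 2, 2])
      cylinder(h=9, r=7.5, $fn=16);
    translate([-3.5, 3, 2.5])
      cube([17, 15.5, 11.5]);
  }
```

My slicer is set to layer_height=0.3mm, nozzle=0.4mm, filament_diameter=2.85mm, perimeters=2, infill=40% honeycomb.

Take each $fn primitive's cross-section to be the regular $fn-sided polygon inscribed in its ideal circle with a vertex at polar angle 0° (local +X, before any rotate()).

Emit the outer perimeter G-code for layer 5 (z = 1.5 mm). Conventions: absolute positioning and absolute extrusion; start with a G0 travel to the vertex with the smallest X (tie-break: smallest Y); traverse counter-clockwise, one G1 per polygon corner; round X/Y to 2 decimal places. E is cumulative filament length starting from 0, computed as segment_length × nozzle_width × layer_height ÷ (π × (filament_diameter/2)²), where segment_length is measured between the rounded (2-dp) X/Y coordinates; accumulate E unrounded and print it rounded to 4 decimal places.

At z = 1.5 mm: the cylinder: section is a regular 16-gon, circumradius r=10; the cylinder at (6.5, 2) is not intersected at this z (z outside [2, 11]); the cube at (-3.5, 3) is not intersected at this z (z outside [2.5, 14]); Merging all regions: only the r=10 cylinder is present, so the union is just that shape — 1 connected region; (rotated 85° about Z; rotation is an isometry so areas/perimeters/island counts are preserved). The outline is a single polygon with 16 vertices. Extrusion per mm of travel: 0.4 × 0.3 / (π × 1.425²) = 0.018811. Accumulating E over each segment gives final E = 1.1744.

G0 X-9.96 Y0.87 Z1.50
G1 X-9.54 Y-3.01 E0.0734
G1 X-7.66 Y-6.43 E0.1468
G1 X-4.62 Y-8.87 E0.2201
G1 X-0.87 Y-9.96 E0.2936
G1 X3.01 Y-9.54 E0.3670
G1 X6.43 Y-7.66 E0.4404
G1 X8.87 Y-4.62 E0.5138
G1 X9.96 Y-0.87 E0.5872
G1 X9.54 Y3.01 E0.6606
G1 X7.66 Y6.43 E0.7340
G1 X4.62 Y8.87 E0.8074
G1 X0.87 Y9.96 E0.8808
G1 X-3.01 Y9.54 E0.9542
G1 X-6.43 Y7.66 E1.0276
G1 X-8.87 Y4.62 E1.1010
G1 X-9.96 Y0.87 E1.1744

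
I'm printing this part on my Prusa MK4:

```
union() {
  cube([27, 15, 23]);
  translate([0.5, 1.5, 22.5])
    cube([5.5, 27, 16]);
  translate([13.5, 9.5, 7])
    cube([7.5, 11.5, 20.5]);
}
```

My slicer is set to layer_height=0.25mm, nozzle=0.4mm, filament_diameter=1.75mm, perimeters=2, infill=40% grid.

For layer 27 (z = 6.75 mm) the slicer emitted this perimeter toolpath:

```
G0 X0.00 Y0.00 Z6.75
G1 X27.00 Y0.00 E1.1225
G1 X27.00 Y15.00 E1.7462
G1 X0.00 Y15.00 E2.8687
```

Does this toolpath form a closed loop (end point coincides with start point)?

Start point (G0): (0.00, 0.00). End point (last G1): the path does not return to the start — open.

no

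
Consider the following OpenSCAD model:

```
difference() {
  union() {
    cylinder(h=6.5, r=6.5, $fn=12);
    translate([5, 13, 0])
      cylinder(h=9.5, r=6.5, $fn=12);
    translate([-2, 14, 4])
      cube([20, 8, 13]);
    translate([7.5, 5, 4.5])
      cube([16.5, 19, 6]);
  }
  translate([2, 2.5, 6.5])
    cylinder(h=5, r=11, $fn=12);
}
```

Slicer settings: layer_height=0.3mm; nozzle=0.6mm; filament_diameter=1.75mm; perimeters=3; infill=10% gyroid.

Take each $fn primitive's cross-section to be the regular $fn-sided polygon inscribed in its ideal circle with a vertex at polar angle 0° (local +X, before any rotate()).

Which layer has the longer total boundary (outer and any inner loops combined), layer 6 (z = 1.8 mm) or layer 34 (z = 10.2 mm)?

layer 34 (z = 10.2 mm)

Layer 6 (z = 1.8): the cylinder: section is a regular 12-gon, circumradius r=6.5 (perimeter = 2·12·6.500·sin(180°/12) = 40.38 mm); the r=6.5 cylinder at (5, 13) gives a regular 12-gon of circumradius 6.5 (constant along its height) (perimeter = 2·12·6.500·sin(180°/12) = 40.38 mm); the cube at (-2, 14) is absent (z outside [4, 17]); the cube at (7.5, 5) is absent (z outside [4.5, 10.5]); Merging all regions: the 2 present regions are separate (no shared area or edge), so areas and boundary lengths simply add and each stays a separate island — boundary = 80.75 mm; the cylinder at (2, 2.5) is absent (z outside [6.5, 11.5]); Taking the first minus the rest: none of the subtracted shapes is present at this height, so that combined region is unchanged — boundary = 80.75 mm. So its perimeter = 80.75 mm. Layer 34 (z = 10.2): the cylinder does not reach this height (z outside [0, 6.5]); the cylinder at (5, 13) does not reach this height (z outside [0, 9.5]); the cube at (-2, 14) is present — its section is the full 20×8 rectangle (perimeter 56.00 mm); the cube at (7.5, 5) (footprint 16.5×19) is included at this height (perimeter 71.00 mm); Taking the union: the regions partially overlap (shared area 84.00 mm²), so the edge portions inside another operand are dropped and the merged outline is re-measured after clipping — boundary = 90.00 mm; the r=11 cylinder at (2, 2.5) contributes a regular 12-gon of circumradius 11 (perimeter = 2·12·11.000·sin(180°/12) = 68.33 mm); Subtracting the remaining from the first: starting from that combined region, the r=11 cylinder at (2, 2.5) partially overlaps it — only the 21.39 mm² overlap (of its 363.00 mm²) is removed, clipping the outline — boundary = 86.94 mm. So its perimeter = 86.94 mm. Layer 34 is larger (86.94 vs 80.75 mm).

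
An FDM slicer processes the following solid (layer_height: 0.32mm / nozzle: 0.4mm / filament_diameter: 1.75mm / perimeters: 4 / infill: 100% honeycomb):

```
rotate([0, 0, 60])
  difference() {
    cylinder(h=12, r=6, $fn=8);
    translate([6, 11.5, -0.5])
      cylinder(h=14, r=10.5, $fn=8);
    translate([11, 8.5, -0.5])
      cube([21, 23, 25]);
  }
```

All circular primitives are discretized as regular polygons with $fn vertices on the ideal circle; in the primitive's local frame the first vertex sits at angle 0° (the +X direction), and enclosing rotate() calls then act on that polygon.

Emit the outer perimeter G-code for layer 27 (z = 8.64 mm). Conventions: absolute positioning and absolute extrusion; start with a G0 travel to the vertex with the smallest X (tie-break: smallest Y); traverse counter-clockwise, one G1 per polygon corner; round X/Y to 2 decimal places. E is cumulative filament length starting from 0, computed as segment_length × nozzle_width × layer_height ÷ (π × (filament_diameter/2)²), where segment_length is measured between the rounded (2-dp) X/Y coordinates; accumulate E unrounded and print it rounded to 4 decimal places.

At z = 8.64 mm: the r=6 cylinder gives a regular 8-gon of circumradius 6 (constant along its height); the r=10.5 cylinder at (6, 11.5) contributes a regular 8-gon of circumradius 10.5; the cube at (11, 8.5) (footprint 21×23) is included at this height; Subtracting the remaining from the first: starting from the r=6 cylinder, the r=10.5 cylinder at (6, 11.5) partially overlaps it — only the 15.31 mm² overlap (of its 311.83 mm²) is removed, clipping the outline; the 21×23 cube at (11, 8.5) misses the remaining region (no effect) — 1 connected region; (whole slice rotated 60° about Z — lengths, areas and connectivity unchanged). The outline is a single polygon with 9 vertices. Extrusion per mm of travel: 0.4 × 0.32 / (π × 0.875²) = 0.053216. Accumulating E over each segment gives final E = 1.8918.

G0 X-5.80 Y-1.55 Z8.64
G1 X-3.00 Y-5.20 E0.2448
G1 X1.55 Y-5.80 E0.4890
G1 X5.20 Y-3.00 E0.7338
G1 X5.80 Y1.55 E0.9781
G1 X3.00 Y5.20 E1.2229
G1 X1.70 Y5.37 E1.2927
G1 X-4.24 Y0.80 E1.6915
G1 X-5.46 Y0.96 E1.7570
G1 X-5.80 Y-1.55 E1.8918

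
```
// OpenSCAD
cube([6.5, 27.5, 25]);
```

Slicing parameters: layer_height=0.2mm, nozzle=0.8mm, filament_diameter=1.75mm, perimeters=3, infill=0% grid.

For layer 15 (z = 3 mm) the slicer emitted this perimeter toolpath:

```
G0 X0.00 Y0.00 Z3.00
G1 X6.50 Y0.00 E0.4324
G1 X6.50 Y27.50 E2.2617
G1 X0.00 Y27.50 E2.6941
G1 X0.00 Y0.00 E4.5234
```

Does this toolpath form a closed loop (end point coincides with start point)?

Start point (G0): (0.00, 0.00). End point (last G1): the path returns to the start — closed.

yes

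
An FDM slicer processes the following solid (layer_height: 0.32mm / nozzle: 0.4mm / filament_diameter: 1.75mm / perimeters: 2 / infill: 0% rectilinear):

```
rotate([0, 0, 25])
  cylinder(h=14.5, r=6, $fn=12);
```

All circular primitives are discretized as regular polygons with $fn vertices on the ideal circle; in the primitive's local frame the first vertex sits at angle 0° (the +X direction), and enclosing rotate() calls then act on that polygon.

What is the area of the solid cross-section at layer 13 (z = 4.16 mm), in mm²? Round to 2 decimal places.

108.00 mm²

At z = 4.16 mm: the cylinder: section is a regular 12-gon, circumradius r=6 (area = (12/2)·6.000²·sin(360°/12) = 108.00 mm²); (rotated 25° about Z; rotation is an isometry so areas/perimeters/island counts are preserved). Overall, the cross-section is a single solid region. Net area = 108.00 mm².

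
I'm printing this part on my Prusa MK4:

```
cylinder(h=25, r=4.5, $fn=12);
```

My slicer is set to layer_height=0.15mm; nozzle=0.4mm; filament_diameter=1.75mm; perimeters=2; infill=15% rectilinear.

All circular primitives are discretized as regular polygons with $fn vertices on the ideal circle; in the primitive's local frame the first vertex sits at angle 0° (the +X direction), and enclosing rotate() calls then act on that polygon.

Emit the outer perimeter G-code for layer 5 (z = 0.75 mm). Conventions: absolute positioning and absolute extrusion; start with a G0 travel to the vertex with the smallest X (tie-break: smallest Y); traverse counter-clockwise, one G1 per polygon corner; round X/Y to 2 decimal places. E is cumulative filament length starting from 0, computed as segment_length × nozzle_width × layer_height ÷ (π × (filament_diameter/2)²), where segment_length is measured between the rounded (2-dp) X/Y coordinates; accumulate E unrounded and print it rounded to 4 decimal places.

At z = 0.75 mm: the cylinder: section is a regular 12-gon, circumradius r=4.5. The outline is a single polygon with 12 vertices. Extrusion per mm of travel: 0.4 × 0.15 / (π × 0.875²) = 0.024945. Accumulating E over each segment gives final E = 0.6975.

G0 X-4.50 Y0.00 Z0.75
G1 X-3.90 Y-2.25 E0.0581
G1 X-2.25 Y-3.90 E0.1163
G1 X0.00 Y-4.50 E0.1744
G1 X2.25 Y-3.90 E0.2325
G1 X3.90 Y-2.25 E0.2907
G1 X4.50 Y0.00 E0.3488
G1 X3.90 Y2.25 E0.4069
G1 X2.25 Y3.90 E0.4651
G1 X0.00 Y4.50 E0.5232
G1 X-2.25 Y3.90 E0.5812
G1 X-3.90 Y2.25 E0.6394
G1 X-4.50 Y0.00 E0.6975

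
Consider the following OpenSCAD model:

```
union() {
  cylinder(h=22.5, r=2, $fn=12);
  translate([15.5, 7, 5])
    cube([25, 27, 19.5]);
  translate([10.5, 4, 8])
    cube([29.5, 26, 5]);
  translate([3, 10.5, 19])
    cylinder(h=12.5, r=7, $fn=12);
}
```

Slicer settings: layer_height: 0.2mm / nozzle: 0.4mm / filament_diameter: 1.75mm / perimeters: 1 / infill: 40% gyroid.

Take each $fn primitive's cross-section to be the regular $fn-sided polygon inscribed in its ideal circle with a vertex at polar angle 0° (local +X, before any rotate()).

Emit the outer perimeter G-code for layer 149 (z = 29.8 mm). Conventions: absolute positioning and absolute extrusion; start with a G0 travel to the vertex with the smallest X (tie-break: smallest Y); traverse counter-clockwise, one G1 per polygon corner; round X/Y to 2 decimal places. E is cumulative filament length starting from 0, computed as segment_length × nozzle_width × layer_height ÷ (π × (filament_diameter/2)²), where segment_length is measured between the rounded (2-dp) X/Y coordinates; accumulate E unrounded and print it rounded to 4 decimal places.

At z = 29.8 mm: the cylinder is absent (z outside [0, 22.5]); the cube at (15.5, 7) does not reach this height (z outside [5, 24.5]); the cube at (10.5, 4) is absent (z outside [8, 13]); the cylinder at (3, 10.5): section is a regular 12-gon, circumradius r=7; Taking the union: only the r=7 cylinder at (3, 10.5) is present, so the union is just that shape — 1 connected region. The outline is a single polygon with 12 vertices. Extrusion per mm of travel: 0.4 × 0.2 / (π × 0.875²) = 0.033260. Accumulating E over each segment gives final E = 1.4459.

G0 X-4.00 Y10.50 Z29.80
G1 X-3.06 Y7.00 E0.1205
G1 X-0.50 Y4.44 E0.2410
G1 X3.00 Y3.50 E0.3615
G1 X6.50 Y4.44 E0.4820
G1 X9.06 Y7.00 E0.6024
G1 X10.00 Y10.50 E0.7230
G1 X9.06 Y14.00 E0.8435
G1 X6.50 Y16.56 E0.9639
G1 X3.00 Y17.50 E1.0845
G1 X-0.50 Y16.56 E1.2050
G1 X-3.06 Y14.00 E1.3254
G1 X-4.00 Y10.50 E1.4459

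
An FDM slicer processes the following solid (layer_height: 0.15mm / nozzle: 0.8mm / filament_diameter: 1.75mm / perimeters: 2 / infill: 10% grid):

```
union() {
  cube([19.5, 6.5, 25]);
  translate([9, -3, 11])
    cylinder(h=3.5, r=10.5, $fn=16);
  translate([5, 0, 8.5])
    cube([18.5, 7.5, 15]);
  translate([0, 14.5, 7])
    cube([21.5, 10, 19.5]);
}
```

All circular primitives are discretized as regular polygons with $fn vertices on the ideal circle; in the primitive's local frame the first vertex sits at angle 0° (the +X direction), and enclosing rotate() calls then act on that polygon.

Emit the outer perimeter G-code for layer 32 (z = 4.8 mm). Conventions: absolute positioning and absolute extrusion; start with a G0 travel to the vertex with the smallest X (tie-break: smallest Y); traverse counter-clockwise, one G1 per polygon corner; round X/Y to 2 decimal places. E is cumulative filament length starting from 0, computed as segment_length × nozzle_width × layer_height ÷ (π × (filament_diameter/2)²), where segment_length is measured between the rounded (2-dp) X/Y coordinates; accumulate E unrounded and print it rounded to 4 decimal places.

G0 X0.00 Y0.00 Z4.80
G1 X19.50 Y0.00 E0.9729
G1 X19.50 Y6.50 E1.2971
G1 X0.00 Y6.50 E2.2700
G1 X0.00 Y0.00 E2.5943

At z = 4.8 mm: the cube (footprint 19.5×6.5) is included at this height; the cylinder at (9, -3) does not reach this height (z outside [11, 14.5]); the cube at (5, 0) is not intersected at this z (z outside [8.5, 23.5]); the cube at (0, 14.5) is absent (z outside [7, 26.5]); Taking the union: only the 19.5×6.5 cube is present, so the union is just that shape — 1 connected region. The outline is a single polygon with 4 vertices. Extrusion per mm of travel: 0.8 × 0.15 / (π × 0.875²) = 0.049890. Accumulating E over each segment gives final E = 2.5943.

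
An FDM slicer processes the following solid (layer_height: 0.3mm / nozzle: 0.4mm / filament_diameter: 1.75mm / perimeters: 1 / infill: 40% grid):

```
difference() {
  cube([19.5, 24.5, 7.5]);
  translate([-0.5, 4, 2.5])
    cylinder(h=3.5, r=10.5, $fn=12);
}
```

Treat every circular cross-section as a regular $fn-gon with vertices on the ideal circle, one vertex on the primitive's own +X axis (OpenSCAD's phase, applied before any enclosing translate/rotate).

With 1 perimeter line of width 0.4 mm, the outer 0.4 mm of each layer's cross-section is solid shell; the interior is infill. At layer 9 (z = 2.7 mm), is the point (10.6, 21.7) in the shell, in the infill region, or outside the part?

infill

At z = 2.7 mm: the 19.5×24.5 cube contributes its full rectangle; the r=10.5 cylinder at (-0.5, 4) gives a regular 12-gon of circumradius 10.5 (constant along its height); After the difference (first − rest): starting from the 19.5×24.5 cube, the r=10.5 cylinder at (-0.5, 4) partially overlaps it — only the 115.33 mm² overlap (of its 330.75 mm²) is removed, clipping the outline — 1 connected region. Overall, the cross-section is a single solid region. The nearest boundary edge runs (0.00, 24.50)→(19.50, 24.50); distance from the point to it = 2.80 mm. The point is inside the cross-section and 2.80 mm from the nearest boundary — more than the 0.4 mm shell width (1 × 0.4), so it's in the infill interior.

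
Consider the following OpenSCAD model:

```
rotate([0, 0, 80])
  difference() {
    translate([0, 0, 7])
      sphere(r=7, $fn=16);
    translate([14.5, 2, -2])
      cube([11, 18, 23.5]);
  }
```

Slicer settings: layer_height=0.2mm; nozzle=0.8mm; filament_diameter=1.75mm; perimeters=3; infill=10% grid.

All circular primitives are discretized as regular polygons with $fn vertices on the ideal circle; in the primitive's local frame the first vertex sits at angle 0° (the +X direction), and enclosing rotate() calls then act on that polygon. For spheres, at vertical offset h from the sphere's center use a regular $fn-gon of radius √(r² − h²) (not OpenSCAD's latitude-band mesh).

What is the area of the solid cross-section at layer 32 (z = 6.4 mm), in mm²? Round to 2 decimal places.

148.91 mm²

At z = 6.4 mm: the r=7 sphere contributes a regular 16-gon of circumradius √(7²−0.6²) = 6.974 (area = (16/2)·6.974²·sin(360°/16) = 148.91 mm²); the 11×18 cube at (14.5, 2) contributes its full rectangle (area 198.00 mm²); After the difference (first − rest): starting from the r=7 sphere (148.91 mm²), the 11×18 cube at (14.5, 2) misses the remaining region (no effect) — area = 148.91 mm²; (rotated 80° about Z; rotation is an isometry so areas/perimeters/island counts are preserved). Overall, the cross-section is a single solid region. Net area = 148.91 mm².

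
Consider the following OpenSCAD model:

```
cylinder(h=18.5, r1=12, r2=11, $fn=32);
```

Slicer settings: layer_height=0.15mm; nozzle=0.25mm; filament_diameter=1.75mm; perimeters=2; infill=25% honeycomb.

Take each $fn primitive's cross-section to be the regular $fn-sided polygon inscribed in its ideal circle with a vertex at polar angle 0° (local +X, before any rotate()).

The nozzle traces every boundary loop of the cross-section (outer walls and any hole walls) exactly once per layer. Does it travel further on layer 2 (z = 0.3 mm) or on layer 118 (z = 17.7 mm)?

Layer 2 (z = 0.3): the cone (r1=12→r2=11) has section circumradius 11.984 here — a regular 32-gon (perimeter = 2·32·11.984·sin(180°/32) = 75.18 mm). So its perimeter = 75.18 mm. Layer 118 (z = 17.7): the cone contributes a regular 32-gon of circumradius 11.043 (interpolated between r1=12 and r2=11 at t=0.957) (perimeter = 2·32·11.043·sin(180°/32) = 69.28 mm). So its perimeter = 69.28 mm. Layer 2 is larger (75.18 vs 69.28 mm).

layer 2 (z = 0.3 mm)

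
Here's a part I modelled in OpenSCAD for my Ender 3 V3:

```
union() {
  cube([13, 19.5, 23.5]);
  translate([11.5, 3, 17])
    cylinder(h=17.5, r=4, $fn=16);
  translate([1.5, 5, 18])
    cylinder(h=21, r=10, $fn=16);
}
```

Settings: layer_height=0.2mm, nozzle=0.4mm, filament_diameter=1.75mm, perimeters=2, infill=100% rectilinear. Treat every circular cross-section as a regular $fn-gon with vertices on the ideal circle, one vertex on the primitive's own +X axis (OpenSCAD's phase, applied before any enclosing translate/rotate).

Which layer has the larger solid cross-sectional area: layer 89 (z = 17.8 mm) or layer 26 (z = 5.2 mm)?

layer 89 (z = 17.8 mm)

Layer 89 (z = 17.8): the cube (footprint 13×19.5) is included at this height (area 253.50 mm²); the r=4 cylinder at (11.5, 3) gives a regular 16-gon of circumradius 4 (constant along its height) (area = (16/2)·4.000²·sin(360°/16) = 48.98 mm²); the cylinder at (1.5, 5) is absent (z outside [18, 39]); Combining (union): the regions partially overlap — summed areas 302.48 mm² minus the doubly-counted overlap 33.11 mm² gives 269.38 mm² — area = 269.38 mm². So its area = 269.38 mm². Layer 26 (z = 5.2): the 13×19.5 cube contributes its full rectangle (area 253.50 mm²); the cylinder at (11.5, 3) is absent (z outside [17, 34.5]); the cylinder at (1.5, 5) does not reach this height (z outside [18, 39]); Combining (union): only the 13×19.5 cube is present, so the union is just that shape — area = 253.50 mm². So its area = 253.50 mm². Layer 89 is larger (269.38 vs 253.50 mm²).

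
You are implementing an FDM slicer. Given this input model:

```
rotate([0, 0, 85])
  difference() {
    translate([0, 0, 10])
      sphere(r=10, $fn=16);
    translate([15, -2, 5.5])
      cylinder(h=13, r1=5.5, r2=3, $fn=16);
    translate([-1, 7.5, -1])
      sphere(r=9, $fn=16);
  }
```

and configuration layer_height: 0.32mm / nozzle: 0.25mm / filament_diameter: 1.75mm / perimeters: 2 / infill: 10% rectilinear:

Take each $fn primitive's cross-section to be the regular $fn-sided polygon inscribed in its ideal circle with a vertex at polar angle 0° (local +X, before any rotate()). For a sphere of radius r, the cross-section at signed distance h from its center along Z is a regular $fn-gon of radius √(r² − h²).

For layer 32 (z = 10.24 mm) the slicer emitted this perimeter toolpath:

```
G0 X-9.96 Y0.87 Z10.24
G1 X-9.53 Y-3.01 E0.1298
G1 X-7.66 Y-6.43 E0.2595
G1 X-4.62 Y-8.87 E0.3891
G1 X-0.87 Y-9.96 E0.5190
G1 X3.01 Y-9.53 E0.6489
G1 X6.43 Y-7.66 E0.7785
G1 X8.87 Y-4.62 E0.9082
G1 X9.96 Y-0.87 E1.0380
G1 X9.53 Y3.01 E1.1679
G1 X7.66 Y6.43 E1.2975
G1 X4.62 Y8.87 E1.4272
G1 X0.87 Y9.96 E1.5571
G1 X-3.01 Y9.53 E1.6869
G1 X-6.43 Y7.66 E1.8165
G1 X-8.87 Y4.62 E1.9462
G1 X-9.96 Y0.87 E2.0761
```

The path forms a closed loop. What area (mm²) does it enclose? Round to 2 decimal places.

Apply the shoelace formula to the sequence of (X, Y) vertices; enclosed area = 306.06 mm².

306.06 mm²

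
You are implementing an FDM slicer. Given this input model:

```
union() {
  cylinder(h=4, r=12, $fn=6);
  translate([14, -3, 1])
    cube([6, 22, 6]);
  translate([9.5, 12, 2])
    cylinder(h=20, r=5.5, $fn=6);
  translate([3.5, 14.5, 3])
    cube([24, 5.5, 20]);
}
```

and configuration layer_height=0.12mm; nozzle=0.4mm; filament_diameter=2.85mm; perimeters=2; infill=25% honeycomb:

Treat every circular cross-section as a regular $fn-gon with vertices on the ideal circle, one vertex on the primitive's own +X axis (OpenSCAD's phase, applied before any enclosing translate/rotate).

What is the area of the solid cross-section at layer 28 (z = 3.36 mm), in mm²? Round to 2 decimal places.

At z = 3.36 mm: the r=12 cylinder gives a regular 6-gon of circumradius 12 (constant along its height) (area = (6/2)·12.000²·sin(360°/6) = 374.12 mm²); the cube at (14, -3) is present — its section is the full 6×22 rectangle (area 132.00 mm²); the r=5.5 cylinder at (9.5, 12) gives a regular 6-gon of circumradius 5.5 (constant along its height) (area = (6/2)·5.500²·sin(360°/6) = 78.59 mm²); the cube at (3.5, 14.5) (footprint 24×5.5) is included at this height (area 132.00 mm²); Merging all regions: the regions partially overlap — summed areas 716.71 mm² minus the doubly-counted overlap 47.52 mm² gives 669.20 mm² — area = 669.20 mm². Overall, the cross-section is one region with 1 hole. Net area = 669.20 mm².

669.20 mm²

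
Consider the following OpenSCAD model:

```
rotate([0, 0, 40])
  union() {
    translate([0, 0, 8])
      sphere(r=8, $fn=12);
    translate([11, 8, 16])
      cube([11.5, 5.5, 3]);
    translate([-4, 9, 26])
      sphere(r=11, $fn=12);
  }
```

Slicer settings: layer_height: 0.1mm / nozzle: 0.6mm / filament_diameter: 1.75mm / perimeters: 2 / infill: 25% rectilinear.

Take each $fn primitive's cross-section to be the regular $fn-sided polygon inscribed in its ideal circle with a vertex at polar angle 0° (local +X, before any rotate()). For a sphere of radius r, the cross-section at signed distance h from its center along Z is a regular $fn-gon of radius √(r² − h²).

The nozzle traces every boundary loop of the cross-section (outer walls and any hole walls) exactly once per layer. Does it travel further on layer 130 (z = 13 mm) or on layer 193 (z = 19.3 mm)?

layer 193 (z = 19.3 mm)

Layer 130 (z = 13): the sphere: section is a regular 12-gon, circumradius = √(r²−h²) = √(8²−5²) = 6.245 (perimeter = 2·12·6.245·sin(180°/12) = 38.79 mm); the cube at (11, 8) is absent (z outside [16, 19]); the sphere at (-4, 9) is not intersected at this z (|z−center|=13.000 > r=11); Taking the union: only the r=8 sphere is present, so the union is just that shape — boundary = 38.79 mm; (whole slice rotated 40° about Z — lengths, areas and connectivity unchanged). So its perimeter = 38.79 mm. Layer 193 (z = 19.3): the sphere is not intersected at this z (|z−center|=11.300 > r=8); the cube at (11, 8) is not intersected at this z (z outside [16, 19]); the sphere at (-4, 9): section is a regular 12-gon, circumradius = √(r²−h²) = √(11²−6.7²) = 8.724 (perimeter = 2·12·8.724·sin(180°/12) = 54.19 mm); Combining (union): only the r=11 sphere at (-4, 9) is present, so the union is just that shape — boundary = 54.19 mm; (rotated 40° about Z; rotation is an isometry so areas/perimeters/island counts are preserved). So its perimeter = 54.19 mm. Layer 193 is larger (54.19 vs 38.79 mm).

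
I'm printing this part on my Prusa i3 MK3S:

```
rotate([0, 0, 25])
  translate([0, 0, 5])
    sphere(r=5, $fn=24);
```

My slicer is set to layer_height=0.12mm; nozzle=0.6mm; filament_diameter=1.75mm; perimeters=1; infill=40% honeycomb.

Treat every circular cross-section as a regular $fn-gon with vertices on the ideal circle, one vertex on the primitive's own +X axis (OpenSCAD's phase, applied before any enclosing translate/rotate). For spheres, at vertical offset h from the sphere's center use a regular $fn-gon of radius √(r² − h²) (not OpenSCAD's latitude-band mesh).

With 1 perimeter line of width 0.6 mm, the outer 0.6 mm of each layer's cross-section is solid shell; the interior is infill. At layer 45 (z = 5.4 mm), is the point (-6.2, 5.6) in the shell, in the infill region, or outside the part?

At z = 5.4 mm: the sphere: section is a regular 24-gon, circumradius = √(r²−h²) = √(5²−0.4²) = 4.984; (rotated 25° about Z; rotation is an isometry so areas/perimeters/island counts are preserved). Overall, the cross-section is a single solid region. Undo the 25° rotation: the query point maps to (-3.252, 7.696) in the un-rotated model frame. The nearest boundary edge runs (-1.29, 4.81)→(-2.49, 4.32); distance from the point to it = 3.41 mm. The point is not inside any of the regions above, so it lies outside the cross-section (3.41 mm from the nearest boundary).

outside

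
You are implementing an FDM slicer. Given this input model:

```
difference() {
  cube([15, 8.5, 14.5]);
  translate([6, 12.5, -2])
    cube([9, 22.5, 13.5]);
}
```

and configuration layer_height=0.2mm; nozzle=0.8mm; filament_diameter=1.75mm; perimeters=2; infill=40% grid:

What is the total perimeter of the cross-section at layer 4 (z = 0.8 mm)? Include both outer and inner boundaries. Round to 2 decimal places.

47.00 mm

At z = 0.8 mm: the cube is present — its section is the full 15×8.5 rectangle (perimeter 47.00 mm); the cube at (6, 12.5) is present — its section is the full 9×22.5 rectangle (perimeter 63.00 mm); Taking the first minus the rest: starting from the 15×8.5 cube, the 9×22.5 cube at (6, 12.5) misses the remaining region (no effect) — boundary = 47.00 mm. Overall, the cross-section is a single solid region. Total boundary length (outer) = 47.00 mm.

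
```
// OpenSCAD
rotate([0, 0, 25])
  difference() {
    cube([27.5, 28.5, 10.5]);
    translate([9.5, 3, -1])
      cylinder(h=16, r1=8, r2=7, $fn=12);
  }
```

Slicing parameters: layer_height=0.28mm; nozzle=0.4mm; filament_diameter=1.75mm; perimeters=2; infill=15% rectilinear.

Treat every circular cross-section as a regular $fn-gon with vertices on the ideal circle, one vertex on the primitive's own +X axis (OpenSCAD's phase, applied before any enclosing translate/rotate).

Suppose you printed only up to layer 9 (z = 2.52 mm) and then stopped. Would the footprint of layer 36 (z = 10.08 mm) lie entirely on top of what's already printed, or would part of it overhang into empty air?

part overhangs

Compare the two slices. At z = 2.52: the cube (footprint 27.5×28.5) is included at this height (area 783.75 mm²); the cone at (9.5, 3): at t=0.220 of its height the radius interpolates to r₁+(r₂−r₁)t = 7.780, giving a regular 12-gon of that circumradius (area = (12/2)·7.780²·sin(360°/12) = 181.59 mm²); Subtracting the remaining from the first: starting from the 27.5×28.5 cube (783.75 mm²), the cone at (9.5, 3) partially overlaps it — only the 135.06 mm² overlap (of its 181.59 mm²) is removed, clipping the outline — area = 648.69 mm²; (whole slice rotated 25° about Z — lengths, areas and connectivity unchanged). At z = 10.08: the cube is present — its section is the full 27.5×28.5 rectangle (area 783.75 mm²); the cone at (9.5, 3) (r1=8→r2=7) has section circumradius 7.308 here — a regular 12-gon (area = (12/2)·7.308²·sin(360°/12) = 160.20 mm²); Taking the first minus the rest: starting from the 27.5×28.5 cube (783.75 mm²), the cone at (9.5, 3) partially overlaps it — only the 121.53 mm² overlap (of its 160.20 mm²) is removed, clipping the outline — area = 662.22 mm²; (whole slice rotated 25° about Z — lengths, areas and connectivity unchanged). Checking containment: at z = 10.08 the cross-section extends beyond the z = 2.52 cross-section by about 13.53 mm².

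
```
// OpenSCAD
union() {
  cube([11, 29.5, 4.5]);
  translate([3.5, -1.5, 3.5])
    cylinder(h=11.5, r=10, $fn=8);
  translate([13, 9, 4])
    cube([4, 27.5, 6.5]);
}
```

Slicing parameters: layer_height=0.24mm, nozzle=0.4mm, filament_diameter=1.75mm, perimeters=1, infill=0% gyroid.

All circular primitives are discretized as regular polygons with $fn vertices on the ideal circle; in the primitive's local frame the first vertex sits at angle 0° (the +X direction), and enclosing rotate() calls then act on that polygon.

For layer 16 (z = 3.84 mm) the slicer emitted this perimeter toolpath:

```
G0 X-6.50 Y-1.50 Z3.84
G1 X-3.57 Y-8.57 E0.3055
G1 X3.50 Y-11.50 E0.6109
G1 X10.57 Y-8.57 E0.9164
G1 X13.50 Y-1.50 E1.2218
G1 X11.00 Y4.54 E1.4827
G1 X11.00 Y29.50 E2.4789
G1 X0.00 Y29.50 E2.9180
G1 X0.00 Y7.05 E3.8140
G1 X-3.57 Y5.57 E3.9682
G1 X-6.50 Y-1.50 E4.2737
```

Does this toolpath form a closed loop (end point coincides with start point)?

Start point (G0): (-6.50, -1.50). End point (last G1): the path returns to the start — closed.

yes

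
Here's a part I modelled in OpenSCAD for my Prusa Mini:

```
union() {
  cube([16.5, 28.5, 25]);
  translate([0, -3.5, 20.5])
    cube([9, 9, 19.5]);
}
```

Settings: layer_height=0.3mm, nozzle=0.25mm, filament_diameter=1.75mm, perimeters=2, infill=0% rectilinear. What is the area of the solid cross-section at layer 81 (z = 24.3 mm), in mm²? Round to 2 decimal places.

501.75 mm²

At z = 24.3 mm: the 16.5×28.5 cube contributes its full rectangle (area 470.25 mm²); the cube at (0, -3.5) is present — its section is the full 9×9 rectangle (area 81.00 mm²); Combining (union): the regions partially overlap — summed areas 551.25 mm² minus the doubly-counted overlap 49.50 mm² gives 501.75 mm² — area = 501.75 mm². Overall, the cross-section is a single solid region. Net area = 501.75 mm².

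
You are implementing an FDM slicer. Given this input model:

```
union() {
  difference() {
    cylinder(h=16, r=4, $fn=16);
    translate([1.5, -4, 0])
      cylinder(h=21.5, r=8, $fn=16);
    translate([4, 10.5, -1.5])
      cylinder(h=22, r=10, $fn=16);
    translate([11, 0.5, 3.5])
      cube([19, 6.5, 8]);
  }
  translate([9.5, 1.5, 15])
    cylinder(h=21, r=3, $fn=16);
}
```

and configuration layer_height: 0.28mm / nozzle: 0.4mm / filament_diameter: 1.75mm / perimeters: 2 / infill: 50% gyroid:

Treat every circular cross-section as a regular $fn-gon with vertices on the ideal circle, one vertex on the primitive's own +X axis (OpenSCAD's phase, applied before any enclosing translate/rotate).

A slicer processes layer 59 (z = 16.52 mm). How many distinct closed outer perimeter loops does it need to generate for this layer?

At z = 16.52 mm: the cylinder is not intersected at this z (z outside [0, 16]); the r=8 cylinder at (1.5, -4) contributes a regular 16-gon of circumradius 8; the cylinder at (4, 10.5): section is a regular 16-gon, circumradius r=10; the cube at (11, 0.5) is absent (z outside [3.5, 11.5]); Taking the first minus the rest: the first operand is absent here, so nothing remains; the r=3 cylinder at (9.5, 1.5) gives a regular 16-gon of circumradius 3 (constant along its height); Merging all regions: only the r=3 cylinder at (9.5, 1.5) is present, so the union is just that shape — 1 connected region. The result has 1 disconnected region.

1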